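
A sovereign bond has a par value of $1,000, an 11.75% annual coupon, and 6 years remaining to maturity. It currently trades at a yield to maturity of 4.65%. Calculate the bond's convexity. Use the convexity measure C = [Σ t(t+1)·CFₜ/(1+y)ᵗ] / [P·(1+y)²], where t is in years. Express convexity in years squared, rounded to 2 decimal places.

With y = 0.0465:
  t   CF        PV=CF/(1+0.0465)^t    t·PV        t(t+1)·PV
  1       117.50       112.2790       112.2790         224.5581
  2       117.50       107.2900       214.5801         643.7402
  3       117.50       102.5227       307.5682       1,230.2728
  4       117.50        97.9673       391.8690       1,959.3451
  5       117.50        93.6142       468.0710       2,808.4258
  6     1,117.50       850.7699     5,104.6196      35,732.3374
  Σ                  1,364.4432     6,598.9869      42,598.6794
P = 1,364.4432.
Convexity = Σ t(t+1)·PV / [P·(1+y)²] = 42,598.6794 / (1,364.4432 × 1.095162) = 28.50770.

28.51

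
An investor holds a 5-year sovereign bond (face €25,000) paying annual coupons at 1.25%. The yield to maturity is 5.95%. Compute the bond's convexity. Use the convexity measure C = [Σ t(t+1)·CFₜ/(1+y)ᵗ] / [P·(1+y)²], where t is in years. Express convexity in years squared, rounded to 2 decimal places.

With y = 0.0595:
  t   CF        PV=CF/(1+0.0595)^t    t·PV        t(t+1)·PV
  1       312.50       294.9504       294.9504         589.9009
  2       312.50       278.3865       556.7729       1,670.3187
  3       312.50       262.7527       788.2580       3,153.0320
  4       312.50       247.9969       991.9874       4,959.9371
  5    25,312.50    18,959.6465    94,798.2324     568,789.3945
  Σ                 20,043.7329    97,430.2012     579,162.5833
P = 20,043.7329.
Convexity = Σ t(t+1)·PV / [P·(1+y)²] = 579,162.5833 / (20,043.7329 × 1.122540) = 25.74068.

25.74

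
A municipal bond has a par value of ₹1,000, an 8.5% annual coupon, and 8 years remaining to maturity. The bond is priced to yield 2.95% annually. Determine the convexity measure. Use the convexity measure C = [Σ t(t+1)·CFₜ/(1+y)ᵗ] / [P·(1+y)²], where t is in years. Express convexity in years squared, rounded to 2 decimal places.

50.28

With y = 0.0295:
  t   CF        PV=CF/(1+0.0295)^t    t·PV        t(t+1)·PV
  1        85.00        82.5644        82.5644         165.1287
  2        85.00        80.1985       160.3970         481.1910
  3        85.00        77.9004       233.7013         934.8052
  4        85.00        75.6682       302.6729       1,513.3644
  5        85.00        73.5000       367.4999       2,204.9991
  6        85.00        71.3939       428.3631       2,998.5418
  7        85.00        69.3481       485.4366       3,883.4927
  8     1,085.00       859.8425     6,878.7404      61,908.6633
  Σ                  1,390.4160     8,939.3755      74,090.1863
P = 1,390.4160.
Convexity = Σ t(t+1)·PV / [P·(1+y)²] = 74,090.1863 / (1,390.4160 × 1.059870) = 50.27629.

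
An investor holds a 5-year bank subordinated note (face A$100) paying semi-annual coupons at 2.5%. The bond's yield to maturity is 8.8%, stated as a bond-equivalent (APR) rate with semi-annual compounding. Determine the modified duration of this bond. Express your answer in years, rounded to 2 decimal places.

4.48 years

Periodic yield y = 0.044. First find Macaulay duration:
  t   CF        PV=CF/(1+0.044)^t    t·PV
  1         1.25         1.1973         1.1973
  2         1.25         1.1469         2.2937
  3         1.25         1.0985         3.2956
  4         1.25         1.0522         4.2089
  5         1.25         1.0079         5.0394
  6         1.25         0.9654         5.7924
  7         1.25         0.9247         6.4730
  8         1.25         0.8857         7.0859
  9         1.25         0.8484         7.6357
  10      101.25        65.8249       658.2488
  Σ                     74.9519       701.2706
P = 74.9519; Macaulay duration = 701.2706 / 74.9519 = 9.35627 half-year periods = 4.67814 years.
Modified duration = D_Mac / (1 + y) = 4.67814 / 1.044 = 4.48097 years.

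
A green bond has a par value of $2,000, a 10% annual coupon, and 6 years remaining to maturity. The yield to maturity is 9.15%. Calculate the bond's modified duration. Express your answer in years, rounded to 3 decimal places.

4.411 years

Periodic yield y = 0.0915. First find Macaulay duration:
  t   CF        PV=CF/(1+0.0915)^t    t·PV
  1       200.00       183.2341       183.2341
  2       200.00       167.8736       335.7473
  3       200.00       153.8009       461.4026
  4       200.00       140.9078       563.6312
  5       200.00       129.0956       645.4778
  6     2,200.00     1,301.0088     7,806.0529
  Σ                  2,075.9208     9,995.5459
P = 2,075.9208; Macaulay duration = 9,995.5459 / 2,075.9208 = 4.81499 years.
Modified duration = D_Mac / (1 + y) = 4.81499 / 1.0915 = 4.41135 years.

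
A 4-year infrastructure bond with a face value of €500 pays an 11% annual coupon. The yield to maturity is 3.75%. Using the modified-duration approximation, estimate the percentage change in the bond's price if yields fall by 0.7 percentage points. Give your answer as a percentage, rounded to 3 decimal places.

Periodic yield y = 0.0375. Modified duration first:
  t   CF        PV=CF/(1+0.0375)^t    t·PV
  1        55.00        53.0120        53.0120
  2        55.00        51.0960       102.1919
  3        55.00        49.2491       147.7473
  4       555.00       479.0056     1,916.0223
  Σ                    632.3627     2,218.9735
P = 632.3627; D_Mac = 3.50902 yrs; D_mod = 3.50902/(1+0.0375) = 3.38219 yrs.
ΔP/P ≈ -D_mod · Δy = -3.38219 × (-0.007) = +0.023675 = +2.3675%.

+2.368%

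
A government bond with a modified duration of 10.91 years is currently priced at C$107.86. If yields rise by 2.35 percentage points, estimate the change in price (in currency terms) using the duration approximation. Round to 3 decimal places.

Duration approximation: ΔP/P ≈ -D_mod · Δy = -10.91 × (+0.0235) = -0.256385.
ΔP ≈ 107.86 × (-0.256385) = -27.6536861.

-C$27.654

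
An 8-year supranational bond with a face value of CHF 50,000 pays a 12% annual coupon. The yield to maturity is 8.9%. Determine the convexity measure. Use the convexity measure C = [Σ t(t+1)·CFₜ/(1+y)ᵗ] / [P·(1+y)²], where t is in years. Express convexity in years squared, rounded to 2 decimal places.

With y = 0.089:
  t   CF        PV=CF/(1+0.089)^t    t·PV        t(t+1)·PV
  1     6,000.00     5,509.6419     5,509.6419      11,019.2837
  2     6,000.00     5,059.3589    10,118.7179      30,356.1536
  3     6,000.00     4,645.8760    13,937.6279      55,750.5116
  4     6,000.00     4,266.1855    17,064.7418      85,323.7092
  5     6,000.00     3,917.5257    19,587.6284     117,525.7703
  6     6,000.00     3,597.3606    21,584.1635     151,089.1445
  7     6,000.00     3,303.3614    23,123.5299     184,988.2394
  8    56,000.00    28,311.6375   226,493.1000   2,038,437.8998
  Σ                 58,610.9474   337,419.1513   2,674,490.7122
P = 58,610.9474.
Convexity = Σ t(t+1)·PV / [P·(1+y)²] = 2,674,490.7122 / (58,610.9474 × 1.185921) = 38.47748.

38.48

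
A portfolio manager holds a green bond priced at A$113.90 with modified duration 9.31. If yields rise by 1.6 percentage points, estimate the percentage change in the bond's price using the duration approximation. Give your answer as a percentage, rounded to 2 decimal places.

Duration approximation: ΔP/P ≈ -D_mod · Δy = -9.31 × (+0.016) = -0.148960.
As a percentage: -14.8960%.

-14.90%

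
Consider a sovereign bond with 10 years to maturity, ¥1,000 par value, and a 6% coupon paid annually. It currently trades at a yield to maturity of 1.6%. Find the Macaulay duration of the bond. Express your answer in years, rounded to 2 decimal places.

Periodic yield y = 0.016. Discount each cash flow and weight by its year:
  t   CF        PV=CF/(1+0.016)^t    t·PV
  1        60.00        59.0551        59.0551
  2        60.00        58.1251       116.2502
  3        60.00        57.2098       171.6293
  4        60.00        56.3088       225.2353
  5        60.00        55.4221       277.1103
  6        60.00        54.5493       327.2957
  7        60.00        53.6902       375.8316
  8        60.00        52.8447       422.7577
  9        60.00        52.0125       468.1127
  10    1,060.00       904.4171     9,044.1714
  Σ                  1,403.6348    11,487.4494
Price P = Σ PV = 1,403.6348.
Macaulay duration = Σ(t·PV) / P = 11,487.4494 / 1,403.6348 = 8.18407 years.

8.18 years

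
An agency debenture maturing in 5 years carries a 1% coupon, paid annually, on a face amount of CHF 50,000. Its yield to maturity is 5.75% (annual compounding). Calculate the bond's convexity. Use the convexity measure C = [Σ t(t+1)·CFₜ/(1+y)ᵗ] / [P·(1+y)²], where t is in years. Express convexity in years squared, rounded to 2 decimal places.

With y = 0.0575:
  t   CF        PV=CF/(1+0.0575)^t    t·PV        t(t+1)·PV
  1       500.00       472.8132       472.8132         945.6265
  2       500.00       447.1047       894.2094       2,682.6283
  3       500.00       422.7941     1,268.3822       5,073.5287
  4       500.00       399.8053     1,599.2210       7,996.1051
  5    50,500.00    38,184.7101   190,923.5506   1,145,541.3033
  Σ                 39,927.2274   195,158.1764   1,162,239.1919
P = 39,927.2274.
Convexity = Σ t(t+1)·PV / [P·(1+y)²] = 1,162,239.1919 / (39,927.2274 × 1.118306) = 26.02949.

26.03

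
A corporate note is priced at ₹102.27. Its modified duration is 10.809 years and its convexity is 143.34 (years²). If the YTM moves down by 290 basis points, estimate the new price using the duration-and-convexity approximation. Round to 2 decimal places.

₹140.49

Duration effect: -D_mod·Δy = -10.809 × (-0.029) = +0.313461
Convexity effect: ½·C·(Δy)² = 0.5 × 143.34 × (-0.029)² = +0.06027447
ΔP/P ≈ +0.313461 + 0.06027447 = +0.37373547
New price ≈ 102.27 × (1 + 0.37373547) = 140.4919265169.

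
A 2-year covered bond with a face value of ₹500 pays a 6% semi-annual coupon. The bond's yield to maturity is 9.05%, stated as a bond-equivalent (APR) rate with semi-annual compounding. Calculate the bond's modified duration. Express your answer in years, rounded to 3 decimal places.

1.829 years

Periodic yield y = 0.04525. First find Macaulay duration:
  t   CF        PV=CF/(1+0.04525)^t    t·PV
  1        15.00        14.3506        14.3506
  2        15.00        13.7294        27.4588
  3        15.00        13.1350        39.4051
  4       515.00       431.4461     1,725.7843
  Σ                    472.6611     1,806.9988
P = 472.6611; Macaulay duration = 1,806.9988 / 472.6611 = 3.82303 half-year periods = 1.91152 years.
Modified duration = D_Mac / (1 + y) = 1.91152 / 1.04525 = 1.82876 years.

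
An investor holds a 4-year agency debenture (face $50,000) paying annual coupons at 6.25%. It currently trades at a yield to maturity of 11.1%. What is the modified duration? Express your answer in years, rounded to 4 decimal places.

3.2661 years

Periodic yield y = 0.111. First find Macaulay duration:
  t   CF        PV=CF/(1+0.111)^t    t·PV
  1     3,125.00     2,812.7813     2,812.7813
  2     3,125.00     2,531.7563     5,063.5127
  3     3,125.00     2,278.8086     6,836.4257
  4    53,125.00    34,869.2581   139,477.0324
  Σ                 42,492.6043   154,189.7521
P = 42,492.6043; Macaulay duration = 154,189.7521 / 42,492.6043 = 3.62863 years.
Modified duration = D_Mac / (1 + y) = 3.62863 / 1.111 = 3.26609 years.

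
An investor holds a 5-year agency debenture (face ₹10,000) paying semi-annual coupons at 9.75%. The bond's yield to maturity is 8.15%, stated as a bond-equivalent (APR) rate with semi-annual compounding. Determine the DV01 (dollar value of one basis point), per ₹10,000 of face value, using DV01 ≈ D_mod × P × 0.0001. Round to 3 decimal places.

Periodic yield y = 0.04075.
  t   CF        PV=CF/(1+0.04075)^t    t·PV
  1       487.50       468.4122       468.4122
  2       487.50       450.0718       900.1436
  3       487.50       432.4495     1,297.3484
  4       487.50       415.5171     1,662.0686
  5       487.50       399.2478     1,996.2390
  6       487.50       383.6155     2,301.6928
  7       487.50       368.5952     2,580.1664
  8       487.50       354.1631     2,833.3045
  9       487.50       340.2960     3,062.6640
  10   10,487.50     7,034.0877    70,340.8769
  Σ                 10,646.4558    87,442.9163
P = 10,646.4558; D_Mac = 8.21334 half-year periods = 4.10667 yrs; D_mod = 3.94587 yrs.
DV01 ≈ 3.94587 × 10,646.4558 × 0.0001 = 4.200957.

₹4.201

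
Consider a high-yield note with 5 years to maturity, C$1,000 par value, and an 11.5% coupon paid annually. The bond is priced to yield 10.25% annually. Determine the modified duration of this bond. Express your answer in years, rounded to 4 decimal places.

Periodic yield y = 0.1025. First find Macaulay duration:
  t   CF        PV=CF/(1+0.1025)^t    t·PV
  1       115.00       104.3084       104.3084
  2       115.00        94.6108       189.2216
  3       115.00        85.8148       257.4443
  4       115.00        77.8365       311.3461
  5     1,115.00       684.5133     3,422.5664
  Σ                  1,047.0837     4,284.8868
P = 1,047.0837; Macaulay duration = 4,284.8868 / 1,047.0837 = 4.09221 years.
Modified duration = D_Mac / (1 + y) = 4.09221 / 1.1025 = 3.71176 years.

3.7118 years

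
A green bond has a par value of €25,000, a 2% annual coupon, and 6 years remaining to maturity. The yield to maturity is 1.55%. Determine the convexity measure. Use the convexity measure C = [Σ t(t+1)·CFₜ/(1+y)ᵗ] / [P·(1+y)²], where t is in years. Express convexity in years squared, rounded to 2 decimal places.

38.18

With y = 0.0155:
  t   CF        PV=CF/(1+0.0155)^t    t·PV        t(t+1)·PV
  1       500.00       492.3683       492.3683         984.7366
  2       500.00       484.8531       969.7061       2,909.1184
  3       500.00       477.4526     1,432.3577       5,729.4307
  4       500.00       470.1650     1,880.6600       9,403.2999
  5       500.00       462.9887     2,314.9434      13,889.6602
  6    25,500.00    23,252.0160   139,512.0963     976,584.6739
  Σ                 25,639.8436   146,602.1317   1,009,500.9197
P = 25,639.8436.
Convexity = Σ t(t+1)·PV / [P·(1+y)²] = 1,009,500.9197 / (25,639.8436 × 1.031240) = 38.17961.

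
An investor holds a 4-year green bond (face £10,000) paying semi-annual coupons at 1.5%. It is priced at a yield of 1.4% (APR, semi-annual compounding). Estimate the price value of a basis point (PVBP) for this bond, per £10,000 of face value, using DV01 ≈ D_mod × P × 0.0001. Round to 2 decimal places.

£3.89

Periodic yield y = 0.007.
  t   CF        PV=CF/(1+0.007)^t    t·PV
  1        75.00        74.4786        74.4786
  2        75.00        73.9609       147.9218
  3        75.00        73.4468       220.3404
  4        75.00        72.9362       291.7450
  5        75.00        72.4292       362.1462
  6        75.00        71.9258       431.5545
  7        75.00        71.4258       499.9804
  8    10,075.00     9,528.1655    76,225.3237
  Σ                 10,038.7688    78,253.4907
P = 10,038.7688; D_Mac = 7.79513 half-year periods = 3.89756 yrs; D_mod = 3.87047 yrs.
DV01 ≈ 3.87047 × 10,038.7688 × 0.0001 = 3.885476.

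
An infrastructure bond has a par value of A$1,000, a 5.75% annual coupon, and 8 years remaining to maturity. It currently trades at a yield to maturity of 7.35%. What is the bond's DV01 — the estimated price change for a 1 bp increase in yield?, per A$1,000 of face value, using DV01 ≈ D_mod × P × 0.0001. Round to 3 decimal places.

Periodic yield y = 0.0735.
  t   CF        PV=CF/(1+0.0735)^t    t·PV
  1        57.50        53.5631        53.5631
  2        57.50        49.8958        99.7915
  3        57.50        46.4795       139.4386
  4        57.50        43.2972       173.1887
  5        57.50        40.3327       201.6636
  6        57.50        37.5712       225.4275
  7        57.50        34.9988       244.9918
  8     1,057.50       599.6033     4,796.8261
  Σ                    905.7417     5,934.8909
P = 905.7417; D_Mac = 6.55252 yrs; D_mod = 6.10389 yrs.
DV01 ≈ 6.10389 × 905.7417 × 0.0001 = 0.552854.

A$0.553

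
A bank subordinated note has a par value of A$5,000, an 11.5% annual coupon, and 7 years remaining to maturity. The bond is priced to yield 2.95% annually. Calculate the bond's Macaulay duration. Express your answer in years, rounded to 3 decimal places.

Periodic yield y = 0.0295. Discount each cash flow and weight by its year:
  t   CF        PV=CF/(1+0.0295)^t    t·PV
  1       575.00       558.5236       558.5236
  2       575.00       542.5192     1,085.0385
  3       575.00       526.9735     1,580.9206
  4       575.00       511.8733     2,047.4930
  5       575.00       497.2057     2,486.0284
  6       575.00       482.9584     2,897.7505
  7     5,575.00     4,548.4185    31,838.9293
  Σ                  7,668.4722    42,494.6839
Price P = Σ PV = 7,668.4722.
Macaulay duration = Σ(t·PV) / P = 42,494.6839 / 7,668.4722 = 5.54148 years.

5.541 years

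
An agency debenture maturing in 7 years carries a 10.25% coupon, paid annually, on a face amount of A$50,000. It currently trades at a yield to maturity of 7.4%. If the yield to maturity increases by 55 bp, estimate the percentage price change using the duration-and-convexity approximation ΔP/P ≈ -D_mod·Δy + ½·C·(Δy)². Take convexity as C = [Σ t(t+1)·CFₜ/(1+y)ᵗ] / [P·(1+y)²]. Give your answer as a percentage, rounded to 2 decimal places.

-2.74%

With y = 0.074:
  t   CF        PV=CF/(1+0.074)^t    t·PV        t(t+1)·PV
  1     5,125.00     4,771.8808     4,771.8808       9,543.7616
  2     5,125.00     4,443.0920     8,886.1840      26,658.5521
  3     5,125.00     4,136.9572    12,410.8715      49,643.4862
  4     5,125.00     3,851.9154    15,407.6617      77,038.3087
  5     5,125.00     3,586.5134    17,932.5672     107,595.4033
  6     5,125.00     3,339.3980    20,036.3879     140,254.7156
  7    55,125.00    33,444.0322   234,108.2254   1,872,865.8033
  Σ                 57,573.7891   313,553.7787   2,283,600.0308
P = 57,573.7891; D_Mac = 5.44612 yrs; D_mod = 5.07088 yrs; C = 34.38640.
Duration effect: -5.07088 × (+0.0055) = -0.027890
Convexity effect: 0.5 × 34.38640 × (0.0055)² = +0.0005201
ΔP/P ≈ -0.027890 + 0.0005201 = -0.027370 = -2.7370%.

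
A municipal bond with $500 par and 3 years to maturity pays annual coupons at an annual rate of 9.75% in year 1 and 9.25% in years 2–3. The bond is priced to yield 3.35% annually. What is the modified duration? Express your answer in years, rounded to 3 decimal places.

Periodic yield y = 0.0335. First find Macaulay duration:
  t   CF        PV=CF/(1+0.0335)^t    t·PV
  1        48.75        47.1698        47.1698
  2        46.25        43.3003        86.6006
  3       546.25       494.8345     1,484.5036
  Σ                    585.3046     1,618.2740
P = 585.3046; Macaulay duration = 1,618.2740 / 585.3046 = 2.76484 years.
Modified duration = D_Mac / (1 + y) = 2.76484 / 1.0335 = 2.67522 years.

2.675 years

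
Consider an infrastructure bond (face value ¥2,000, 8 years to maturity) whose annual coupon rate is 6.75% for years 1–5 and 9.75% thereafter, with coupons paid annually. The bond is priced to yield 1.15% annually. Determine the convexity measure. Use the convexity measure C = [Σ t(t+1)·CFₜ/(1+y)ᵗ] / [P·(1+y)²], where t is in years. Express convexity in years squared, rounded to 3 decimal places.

55.381

With y = 0.0115:
  t   CF        PV=CF/(1+0.0115)^t    t·PV        t(t+1)·PV
  1       135.00       133.4652       133.4652         266.9303
  2       135.00       131.9478       263.8955         791.6865
  3       135.00       130.4476       391.3428       1,565.3713
  4       135.00       128.9645       515.8580       2,579.2902
  5       135.00       127.4983       637.4914       3,824.9485
  6       195.00       182.0704     1,092.4223       7,646.9558
  7       195.00       180.0004     1,260.0026      10,080.0208
  8     2,195.00     2,003.1221    16,024.9770     144,224.7930
  Σ                  3,017.5162    20,319.4548     170,979.9963
P = 3,017.5162.
Convexity = Σ t(t+1)·PV / [P·(1+y)²] = 170,979.9963 / (3,017.5162 × 1.023132) = 55.38140.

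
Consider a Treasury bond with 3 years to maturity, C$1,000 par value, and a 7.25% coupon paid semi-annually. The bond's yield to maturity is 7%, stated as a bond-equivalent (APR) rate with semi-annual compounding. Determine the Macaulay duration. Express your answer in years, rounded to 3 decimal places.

Periodic yield y = 0.035. Discount each cash flow and weight by its period:
  t   CF        PV=CF/(1+0.035)^t    t·PV
  1        36.25        35.0242        35.0242
  2        36.25        33.8398        67.6795
  3        36.25        32.6954        98.0863
  4        36.25        31.5898       126.3591
  5        36.25        30.5215       152.6076
  6     1,036.25       842.9900     5,057.9403
  Σ                  1,006.6607     5,537.6970
Price P = Σ PV = 1,006.6607.
Macaulay duration = Σ(t·PV) / P = 5,537.6970 / 1,006.6607 = 5.50106 half-year periods.
In years: 5.50106 / 2 = 2.75053 years.

2.751 years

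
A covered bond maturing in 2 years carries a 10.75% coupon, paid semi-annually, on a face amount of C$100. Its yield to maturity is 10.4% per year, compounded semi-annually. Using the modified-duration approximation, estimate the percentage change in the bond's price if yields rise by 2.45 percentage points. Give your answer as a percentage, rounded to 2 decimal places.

Periodic yield y = 0.052. Modified duration first:
  t   CF        PV=CF/(1+0.052)^t    t·PV
  1        5.375         5.1093         5.1093
  2        5.375         4.8568         9.7135
  3        5.375         4.6167        13.8501
  4      105.375        86.0349       344.1396
  Σ                    100.6177       372.8125
P = 100.6177; D_Mac = 3.70524 half-year periods = 1.85262 yrs; D_mod = 1.85262/(1+0.052) = 1.76105 yrs.
ΔP/P ≈ -D_mod · Δy = -1.76105 × (+0.0245) = -0.043146 = -4.3146%.

-4.31%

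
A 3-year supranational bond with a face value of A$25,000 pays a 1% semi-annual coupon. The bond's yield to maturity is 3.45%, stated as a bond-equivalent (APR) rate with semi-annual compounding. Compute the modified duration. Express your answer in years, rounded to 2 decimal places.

Periodic yield y = 0.01725. First find Macaulay duration:
  t   CF        PV=CF/(1+0.01725)^t    t·PV
  1       125.00       122.8803       122.8803
  2       125.00       120.7966       241.5931
  3       125.00       118.7482       356.2445
  4       125.00       116.7345       466.9380
  5       125.00       114.7550       573.7749
  6    25,125.00    22,674.6128   136,047.6767
  Σ                 23,268.5273   137,809.1075
P = 23,268.5273; Macaulay duration = 137,809.1075 / 23,268.5273 = 5.92255 half-year periods = 2.96128 years.
Modified duration = D_Mac / (1 + y) = 2.96128 / 1.01725 = 2.91106 years.

2.91 years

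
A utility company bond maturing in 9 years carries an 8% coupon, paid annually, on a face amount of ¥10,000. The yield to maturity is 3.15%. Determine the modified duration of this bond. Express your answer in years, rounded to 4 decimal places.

Periodic yield y = 0.0315. First find Macaulay duration:
  t   CF        PV=CF/(1+0.0315)^t    t·PV
  1       800.00       775.5696       775.5696
  2       800.00       751.8852     1,503.7704
  3       800.00       728.9241     2,186.7722
  4       800.00       706.6641     2,826.6566
  5       800.00       685.0840     3,425.4200
  6       800.00       664.1629     3,984.9772
  7       800.00       643.8806     4,507.1644
  8       800.00       624.2178     4,993.7422
  9    10,800.00     8,169.5976    73,526.3783
  Σ                 13,749.9858    97,730.4508
P = 13,749.9858; Macaulay duration = 97,730.4508 / 13,749.9858 = 7.10768 years.
Modified duration = D_Mac / (1 + y) = 7.10768 / 1.0315 = 6.89062 years.

6.8906 years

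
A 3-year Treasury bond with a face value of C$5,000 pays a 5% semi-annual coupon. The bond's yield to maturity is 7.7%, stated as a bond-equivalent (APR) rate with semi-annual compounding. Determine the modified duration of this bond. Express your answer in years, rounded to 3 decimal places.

2.711 years

Periodic yield y = 0.0385. First find Macaulay duration:
  t   CF        PV=CF/(1+0.0385)^t    t·PV
  1       125.00       120.3659       120.3659
  2       125.00       115.9036       231.8072
  3       125.00       111.6068       334.8203
  4       125.00       107.4692       429.8768
  5       125.00       103.4850       517.4251
  6     5,125.00     4,085.5908    24,513.5447
  Σ                  4,644.4213    26,147.8400
P = 4,644.4213; Macaulay duration = 26,147.8400 / 4,644.4213 = 5.62995 half-year periods = 2.81497 years.
Modified duration = D_Mac / (1 + y) = 2.81497 / 1.0385 = 2.71061 years.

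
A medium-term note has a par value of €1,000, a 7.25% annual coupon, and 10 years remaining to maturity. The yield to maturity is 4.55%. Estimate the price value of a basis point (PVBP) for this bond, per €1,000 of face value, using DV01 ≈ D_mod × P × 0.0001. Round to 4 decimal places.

€0.8940

Periodic yield y = 0.0455.
  t   CF        PV=CF/(1+0.0455)^t    t·PV
  1        72.50        69.3448        69.3448
  2        72.50        66.3269       132.6539
  3        72.50        63.4404       190.3212
  4        72.50        60.6795       242.7179
  5        72.50        58.0387       290.1936
  6        72.50        55.5129       333.0773
  7        72.50        53.0970       371.6788
  8        72.50        50.7862       406.2896
  9        72.50        48.5760       437.1839
  10    1,072.50       687.3168     6,873.1675
  Σ                  1,213.1191     9,346.6285
P = 1,213.1191; D_Mac = 7.70463 yrs; D_mod = 7.36932 yrs.
DV01 ≈ 7.36932 × 1,213.1191 × 0.0001 = 0.893986.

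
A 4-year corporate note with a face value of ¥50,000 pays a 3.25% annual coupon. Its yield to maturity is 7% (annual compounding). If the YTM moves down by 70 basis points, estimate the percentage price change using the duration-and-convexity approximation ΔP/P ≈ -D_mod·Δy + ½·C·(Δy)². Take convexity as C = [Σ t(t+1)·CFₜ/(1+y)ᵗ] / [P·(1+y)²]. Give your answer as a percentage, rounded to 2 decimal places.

With y = 0.07:
  t   CF        PV=CF/(1+0.07)^t    t·PV        t(t+1)·PV
  1     1,625.00     1,518.6916     1,518.6916       3,037.3832
  2     1,625.00     1,419.3379     2,838.6759       8,516.0276
  3     1,625.00     1,326.4840     3,979.4521      15,917.8086
  4    51,625.00    39,384.4653   157,537.8613     787,689.3064
  Σ                 43,648.9789   165,874.6809     815,160.5258
P = 43,648.9789; D_Mac = 3.80020 yrs; D_mod = 3.55159 yrs; C = 16.31179.
Duration effect: -3.55159 × (-0.007) = +0.024861
Convexity effect: 0.5 × 16.31179 × (-0.007)² = +0.0003996
ΔP/P ≈ +0.024861 + 0.0003996 = +0.025261 = +2.5261%.

+2.53%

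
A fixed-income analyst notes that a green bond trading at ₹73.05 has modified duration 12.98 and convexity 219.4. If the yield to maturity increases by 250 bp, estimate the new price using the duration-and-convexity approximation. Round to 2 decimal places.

Duration effect: -D_mod·Δy = -12.98 × (+0.025) = -0.324500
Convexity effect: ½·C·(Δy)² = 0.5 × 219.4 × (0.025)² = +0.0685625
ΔP/P ≈ -0.324500 + 0.0685625 = -0.2559375
New price ≈ 73.05 × (1 - 0.2559375) = 54.353765625.

₹54.35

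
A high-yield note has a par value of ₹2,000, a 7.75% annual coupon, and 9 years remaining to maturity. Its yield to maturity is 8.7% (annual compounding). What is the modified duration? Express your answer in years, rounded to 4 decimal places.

6.1900 years

Periodic yield y = 0.087. First find Macaulay duration:
  t   CF        PV=CF/(1+0.087)^t    t·PV
  1       155.00       142.5943       142.5943
  2       155.00       131.1815       262.3630
  3       155.00       120.6822       362.0465
  4       155.00       111.0231       444.0926
  5       155.00       102.1372       510.6860
  6       155.00        93.9625       563.7748
  7       155.00        86.4420       605.0941
  8       155.00        79.5235       636.1878
  9     2,155.00     1,017.1415     9,154.2736
  Σ                  1,884.6878    12,681.1127
P = 1,884.6878; Macaulay duration = 12,681.1127 / 1,884.6878 = 6.72850 years.
Modified duration = D_Mac / (1 + y) = 6.72850 / 1.087 = 6.18997 years.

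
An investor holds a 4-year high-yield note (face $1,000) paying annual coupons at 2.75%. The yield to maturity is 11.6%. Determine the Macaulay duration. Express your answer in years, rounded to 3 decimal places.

Periodic yield y = 0.116. Discount each cash flow and weight by its year:
  t   CF        PV=CF/(1+0.116)^t    t·PV
  1        27.50        24.6416        24.6416
  2        27.50        22.0803        44.1605
  3        27.50        19.7852        59.3556
  4     1,027.50       662.4072     2,649.6288
  Σ                    728.9142     2,777.7865
Price P = Σ PV = 728.9142.
Macaulay duration = Σ(t·PV) / P = 2,777.7865 / 728.9142 = 3.81086 years.

3.811 years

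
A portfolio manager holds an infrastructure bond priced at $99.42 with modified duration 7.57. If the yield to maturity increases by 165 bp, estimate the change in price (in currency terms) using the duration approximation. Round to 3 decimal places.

Duration approximation: ΔP/P ≈ -D_mod · Δy = -7.57 × (+0.0165) = -0.124905.
ΔP ≈ 99.42 × (-0.124905) = -12.4180551.

-$12.418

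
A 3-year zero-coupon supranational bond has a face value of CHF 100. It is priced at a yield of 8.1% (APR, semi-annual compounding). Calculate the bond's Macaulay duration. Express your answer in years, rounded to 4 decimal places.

3.0000 years

A zero-coupon bond has a single cash flow at maturity, so its Macaulay duration equals its maturity: 3 years.
(Equivalently: 6 semi-annual periods ÷ 2 = 3 years.)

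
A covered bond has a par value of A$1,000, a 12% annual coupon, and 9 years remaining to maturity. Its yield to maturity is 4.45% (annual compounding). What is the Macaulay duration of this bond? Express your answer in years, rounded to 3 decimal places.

6.581 years

Periodic yield y = 0.0445. Discount each cash flow and weight by its year:
  t   CF        PV=CF/(1+0.0445)^t    t·PV
  1       120.00       114.8875       114.8875
  2       120.00       109.9928       219.9857
  3       120.00       105.3067       315.9200
  4       120.00       100.8202       403.2807
  5       120.00        96.5248       482.6241
  6       120.00        92.4125       554.4748
  7       120.00        88.4753       619.3272
  8       120.00        84.7059       677.6472
  9     1,120.00       756.9061     6,812.1552
  Σ                  1,550.0318    10,200.3025
Price P = Σ PV = 1,550.0318.
Macaulay duration = Σ(t·PV) / P = 10,200.3025 / 1,550.0318 = 6.58071 years.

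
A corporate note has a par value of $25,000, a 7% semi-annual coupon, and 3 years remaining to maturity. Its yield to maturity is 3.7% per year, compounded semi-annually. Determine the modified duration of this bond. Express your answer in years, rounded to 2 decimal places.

2.72 years

Periodic yield y = 0.0185. First find Macaulay duration:
  t   CF        PV=CF/(1+0.0185)^t    t·PV
  1       875.00       859.1065       859.1065
  2       875.00       843.5017     1,687.0035
  3       875.00       828.1804     2,484.5412
  4       875.00       813.1374     3,252.5495
  5       875.00       798.3676     3,991.8378
  6    25,875.00    23,180.0388   139,080.2328
  Σ                 27,322.3324   151,355.2713
P = 27,322.3324; Macaulay duration = 151,355.2713 / 27,322.3324 = 5.53962 half-year periods = 2.76981 years.
Modified duration = D_Mac / (1 + y) = 2.76981 / 1.0185 = 2.71950 years.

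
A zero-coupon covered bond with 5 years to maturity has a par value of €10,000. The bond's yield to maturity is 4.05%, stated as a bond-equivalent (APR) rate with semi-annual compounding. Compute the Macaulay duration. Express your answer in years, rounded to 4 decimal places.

5.0000 years

A zero-coupon bond has a single cash flow at maturity, so its Macaulay duration equals its maturity: 5 years.
(Equivalently: 10 semi-annual periods ÷ 2 = 5 years.)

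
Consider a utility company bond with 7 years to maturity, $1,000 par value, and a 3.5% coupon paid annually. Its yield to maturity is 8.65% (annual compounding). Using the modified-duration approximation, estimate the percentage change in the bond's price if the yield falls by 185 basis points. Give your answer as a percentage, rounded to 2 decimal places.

+10.55%

Periodic yield y = 0.0865. Modified duration first:
  t   CF        PV=CF/(1+0.0865)^t    t·PV
  1        35.00        32.2135        32.2135
  2        35.00        29.6489        59.2978
  3        35.00        27.2884        81.8653
  4        35.00        25.1159       100.4637
  5        35.00        23.1164       115.5818
  6        35.00        21.2760       127.6559
  7     1,035.00       579.0716     4,053.5009
  Σ                    737.7307     4,570.5790
P = 737.7307; D_Mac = 6.19546 yrs; D_mod = 6.19546/(1+0.0865) = 5.70222 yrs.
ΔP/P ≈ -D_mod · Δy = -5.70222 × (-0.0185) = +0.105491 = +10.5491%.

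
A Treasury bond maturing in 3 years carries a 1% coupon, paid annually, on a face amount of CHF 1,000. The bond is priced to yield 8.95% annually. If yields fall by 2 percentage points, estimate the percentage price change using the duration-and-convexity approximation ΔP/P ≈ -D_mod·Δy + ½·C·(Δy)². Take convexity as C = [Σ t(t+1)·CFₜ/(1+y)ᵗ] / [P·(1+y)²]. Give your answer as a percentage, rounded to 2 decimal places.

+5.64%

With y = 0.0895:
  t   CF        PV=CF/(1+0.0895)^t    t·PV        t(t+1)·PV
  1        10.00         9.1785         9.1785          18.3570
  2        10.00         8.4245        16.8491          50.5472
  3     1,010.00       780.9796     2,342.9387       9,371.7548
  Σ                    798.5826     2,368.9663       9,440.6590
P = 798.5826; D_Mac = 2.96646 yrs; D_mod = 2.72278 yrs; C = 9.95928.
Duration effect: -2.72278 × (-0.02) = +0.054456
Convexity effect: 0.5 × 9.95928 × (-0.02)² = +0.0019919
ΔP/P ≈ +0.054456 + 0.0019919 = +0.056447 = +5.6447%.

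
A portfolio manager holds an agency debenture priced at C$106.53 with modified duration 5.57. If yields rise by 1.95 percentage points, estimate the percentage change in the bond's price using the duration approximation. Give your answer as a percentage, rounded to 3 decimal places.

-10.862%

Duration approximation: ΔP/P ≈ -D_mod · Δy = -5.57 × (+0.0195) = -0.108615.
As a percentage: -10.8615%.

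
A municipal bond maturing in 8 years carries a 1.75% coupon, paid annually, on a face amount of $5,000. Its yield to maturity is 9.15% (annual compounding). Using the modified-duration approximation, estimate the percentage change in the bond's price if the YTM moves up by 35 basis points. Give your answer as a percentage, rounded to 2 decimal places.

-2.36%

Periodic yield y = 0.0915. Modified duration first:
  t   CF        PV=CF/(1+0.0915)^t    t·PV
  1        87.50        80.1649        80.1649
  2        87.50        73.4447       146.8894
  3        87.50        67.2879       201.8636
  4        87.50        61.6472       246.5887
  5        87.50        56.4793       282.3965
  6        87.50        51.7447       310.4680
  7        87.50        47.4069       331.8485
  8     5,087.50     2,525.3089    20,202.4709
  Σ                  2,963.4844    21,802.6906
P = 2,963.4844; D_Mac = 7.35711 yrs; D_mod = 7.35711/(1+0.0915) = 6.74037 yrs.
ΔP/P ≈ -D_mod · Δy = -6.74037 × (+0.0035) = -0.023591 = -2.3591%.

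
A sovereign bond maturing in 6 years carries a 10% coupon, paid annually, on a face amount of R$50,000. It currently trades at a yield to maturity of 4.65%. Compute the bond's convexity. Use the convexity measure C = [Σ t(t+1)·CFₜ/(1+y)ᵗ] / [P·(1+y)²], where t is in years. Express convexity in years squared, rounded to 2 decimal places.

With y = 0.0465:
  t   CF        PV=CF/(1+0.0465)^t    t·PV        t(t+1)·PV
  1     5,000.00     4,777.8309     4,777.8309       9,555.6617
  2     5,000.00     4,565.5336     9,131.0671      27,393.2013
  3     5,000.00     4,362.6694    13,088.0083      52,352.0331
  4     5,000.00     4,168.8193    16,675.2773      83,376.3865
  5     5,000.00     3,983.5827    19,917.9137     119,507.4819
  6    55,000.00    41,872.3459   251,234.0757   1,758,638.5298
  Σ                 63,730.7819   314,824.1729   2,050,823.2945
P = 63,730.7819.
Convexity = Σ t(t+1)·PV / [P·(1+y)²] = 2,050,823.2945 / (63,730.7819 × 1.095162) = 29.38330.

29.38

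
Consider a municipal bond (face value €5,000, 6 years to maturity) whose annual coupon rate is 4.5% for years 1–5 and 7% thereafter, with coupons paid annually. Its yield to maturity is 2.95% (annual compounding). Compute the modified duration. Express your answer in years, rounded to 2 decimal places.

5.27 years

Periodic yield y = 0.0295. First find Macaulay duration:
  t   CF        PV=CF/(1+0.0295)^t    t·PV
  1       225.00       218.5527       218.5527
  2       225.00       212.2901       424.5803
  3       225.00       206.2070       618.6211
  4       225.00       200.2982       801.1929
  5       225.00       194.5587       972.7937
  6     5,350.00     4,493.6131    26,961.6786
  Σ                  5,525.5199    29,997.4193
P = 5,525.5199; Macaulay duration = 29,997.4193 / 5,525.5199 = 5.42889 years.
Modified duration = D_Mac / (1 + y) = 5.42889 / 1.0295 = 5.27332 years.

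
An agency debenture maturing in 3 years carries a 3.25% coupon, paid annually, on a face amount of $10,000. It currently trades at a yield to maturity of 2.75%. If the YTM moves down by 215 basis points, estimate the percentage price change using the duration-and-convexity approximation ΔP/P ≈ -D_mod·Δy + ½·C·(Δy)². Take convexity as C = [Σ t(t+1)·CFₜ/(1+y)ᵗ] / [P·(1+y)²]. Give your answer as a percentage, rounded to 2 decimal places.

With y = 0.0275:
  t   CF        PV=CF/(1+0.0275)^t    t·PV        t(t+1)·PV
  1       325.00       316.3017       316.3017         632.6034
  2       325.00       307.8362       615.6724       1,847.0172
  3    10,325.00     9,517.9752    28,553.9256     114,215.7024
  Σ                 10,142.1131    29,485.8997     116,695.3230
P = 10,142.1131; D_Mac = 2.90727 yrs; D_mod = 2.82946 yrs; C = 10.89836.
Duration effect: -2.82946 × (-0.0215) = +0.060833
Convexity effect: 0.5 × 10.89836 × (-0.0215)² = +0.0025189
ΔP/P ≈ +0.060833 + 0.0025189 = +0.063352 = +6.3352%.

+6.34%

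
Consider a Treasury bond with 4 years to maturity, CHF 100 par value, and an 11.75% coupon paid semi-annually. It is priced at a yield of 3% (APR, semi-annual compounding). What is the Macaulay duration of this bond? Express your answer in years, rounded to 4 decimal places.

Periodic yield y = 0.015. Discount each cash flow and weight by its period:
  t   CF        PV=CF/(1+0.015)^t    t·PV
  1        5.875         5.7882         5.7882
  2        5.875         5.7026        11.4053
  3        5.875         5.6184        16.8551
  4        5.875         5.5353        22.1413
  5        5.875         5.4535        27.2676
  6        5.875         5.3729        32.2376
  7        5.875         5.2935        37.0547
  8      105.875        93.9864       751.8913
  Σ                    132.7509       904.6412
Price P = Σ PV = 132.7509.
Macaulay duration = Σ(t·PV) / P = 904.6412 / 132.7509 = 6.81458 half-year periods.
In years: 6.81458 / 2 = 3.40729 years.

3.4073 years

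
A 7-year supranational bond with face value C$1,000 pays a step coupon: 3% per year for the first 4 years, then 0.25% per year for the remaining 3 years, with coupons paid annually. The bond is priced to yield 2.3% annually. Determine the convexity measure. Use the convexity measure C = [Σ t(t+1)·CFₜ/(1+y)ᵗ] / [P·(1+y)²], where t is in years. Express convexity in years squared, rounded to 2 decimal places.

With y = 0.023:
  t   CF        PV=CF/(1+0.023)^t    t·PV        t(t+1)·PV
  1        30.00        29.3255        29.3255          58.6510
  2        30.00        28.6662        57.3324         171.9971
  3        30.00        28.0217        84.0651         336.2603
  4        30.00        27.3917       109.5667         547.8337
  5         2.50         2.2313        11.1566          66.9396
  6         2.50         2.1812        13.0869          91.6084
  7     1,002.50       854.9780     5,984.8461      47,878.7686
  Σ                    972.7956     6,289.3793      49,152.0588
P = 972.7956.
Convexity = Σ t(t+1)·PV / [P·(1+y)²] = 49,152.0588 / (972.7956 × 1.046529) = 48.28018.

48.28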